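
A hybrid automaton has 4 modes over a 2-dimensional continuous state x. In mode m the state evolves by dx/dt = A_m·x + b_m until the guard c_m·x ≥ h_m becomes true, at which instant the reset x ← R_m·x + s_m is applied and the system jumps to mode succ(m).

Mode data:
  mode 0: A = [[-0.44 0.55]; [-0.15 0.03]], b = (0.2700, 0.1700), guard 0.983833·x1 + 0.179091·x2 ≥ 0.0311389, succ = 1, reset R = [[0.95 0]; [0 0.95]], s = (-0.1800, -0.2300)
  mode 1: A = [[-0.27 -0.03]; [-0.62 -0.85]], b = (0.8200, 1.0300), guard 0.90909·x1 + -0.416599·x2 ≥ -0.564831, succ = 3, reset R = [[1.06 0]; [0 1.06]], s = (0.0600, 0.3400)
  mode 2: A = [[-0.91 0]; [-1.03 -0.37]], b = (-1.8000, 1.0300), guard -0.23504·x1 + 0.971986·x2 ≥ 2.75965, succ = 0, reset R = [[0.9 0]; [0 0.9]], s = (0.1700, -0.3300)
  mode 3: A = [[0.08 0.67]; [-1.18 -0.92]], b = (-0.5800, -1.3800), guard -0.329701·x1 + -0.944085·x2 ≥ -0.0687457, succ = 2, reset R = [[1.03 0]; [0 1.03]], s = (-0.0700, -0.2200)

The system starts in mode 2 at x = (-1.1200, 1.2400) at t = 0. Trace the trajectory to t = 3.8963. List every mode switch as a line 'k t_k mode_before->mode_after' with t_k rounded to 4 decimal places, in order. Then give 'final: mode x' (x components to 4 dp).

Mode 2: guard c·x = 2.7597 hit at Δt = 0.7109 (t = 0.7109), x⁻ = (-1.5287, 2.4695) → reset → x⁺ = (-1.2058, 1.8926), jump to mode 0
Mode 0: guard c·x = 0.0311 hit at Δt = 0.5073 (t = 1.2182), x⁻ = (-0.3446, 2.0671) → reset → x⁺ = (-0.5074, 1.7337), jump to mode 1
Mode 1: guard c·x = -0.5648 hit at Δt = 0.7239 (t = 1.9421), x⁻ = (0.0893, 1.5506) → reset → x⁺ = (0.1546, 1.9837), jump to mode 3
Mode 3: guard c·x = -0.0687 hit at Δt = 0.7933 (t = 2.7354), x⁻ = (0.1774, 0.0109) → reset → x⁺ = (0.1127, -0.2088), jump to mode 2
Mode 2: flow for 1.1609 to horizon, guard not reached → x = (-1.2511, 1.5501)

1 0.7109 2->0
2 1.2182 0->1
3 1.9421 1->3
4 2.7354 3->2
final: 2 -1.2511 1.5501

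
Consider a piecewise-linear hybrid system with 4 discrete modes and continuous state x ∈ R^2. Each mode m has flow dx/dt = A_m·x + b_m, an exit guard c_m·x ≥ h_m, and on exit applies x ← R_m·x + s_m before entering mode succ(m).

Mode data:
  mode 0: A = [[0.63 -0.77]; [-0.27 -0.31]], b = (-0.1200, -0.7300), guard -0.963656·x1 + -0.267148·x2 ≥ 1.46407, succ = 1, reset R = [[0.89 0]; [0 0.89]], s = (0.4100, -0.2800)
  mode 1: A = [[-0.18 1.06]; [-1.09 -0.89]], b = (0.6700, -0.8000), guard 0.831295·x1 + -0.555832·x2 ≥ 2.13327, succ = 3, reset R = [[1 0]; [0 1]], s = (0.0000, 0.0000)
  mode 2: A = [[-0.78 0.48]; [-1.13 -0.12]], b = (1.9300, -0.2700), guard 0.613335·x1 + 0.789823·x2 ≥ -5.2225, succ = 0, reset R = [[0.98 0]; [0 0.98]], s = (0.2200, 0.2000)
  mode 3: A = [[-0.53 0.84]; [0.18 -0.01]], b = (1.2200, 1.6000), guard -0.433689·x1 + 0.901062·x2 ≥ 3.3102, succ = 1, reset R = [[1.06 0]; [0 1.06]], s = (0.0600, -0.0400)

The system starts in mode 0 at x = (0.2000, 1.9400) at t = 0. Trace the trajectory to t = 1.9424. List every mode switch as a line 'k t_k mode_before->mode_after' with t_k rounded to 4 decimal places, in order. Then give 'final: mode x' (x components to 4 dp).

Mode 0: guard c·x = 1.4641 hit at Δt = 1.2380 (t = 1.2380), x⁻ = (-1.7390, 0.7924) → reset → x⁺ = (-1.1377, 0.4252), jump to mode 1
Mode 1: flow for 0.7044 to horizon, guard not reached → x = (-0.3187, 0.1858)

1 1.2380 0->1
final: 1 -0.3187 0.1858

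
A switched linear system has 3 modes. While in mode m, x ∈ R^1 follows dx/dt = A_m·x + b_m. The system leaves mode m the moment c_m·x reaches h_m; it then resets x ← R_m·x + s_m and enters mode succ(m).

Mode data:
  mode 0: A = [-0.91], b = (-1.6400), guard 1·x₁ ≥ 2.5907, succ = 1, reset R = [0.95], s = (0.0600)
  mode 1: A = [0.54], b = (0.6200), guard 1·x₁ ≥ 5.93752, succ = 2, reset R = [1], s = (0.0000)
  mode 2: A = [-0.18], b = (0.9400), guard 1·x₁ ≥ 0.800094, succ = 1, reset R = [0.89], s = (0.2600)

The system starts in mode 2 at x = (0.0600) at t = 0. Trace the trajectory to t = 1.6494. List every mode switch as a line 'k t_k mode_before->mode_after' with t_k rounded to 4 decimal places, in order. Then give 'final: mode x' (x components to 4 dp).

1 0.8597 2->1
final: 1 2.0996

Mode 2: guard c·x = 0.8001 hit at Δt = 0.8597 (t = 0.8597), x⁻ = (0.8001) → reset → x⁺ = (0.9721), jump to mode 1
Mode 1: flow for 0.7897 to horizon, guard not reached → x = (2.0996)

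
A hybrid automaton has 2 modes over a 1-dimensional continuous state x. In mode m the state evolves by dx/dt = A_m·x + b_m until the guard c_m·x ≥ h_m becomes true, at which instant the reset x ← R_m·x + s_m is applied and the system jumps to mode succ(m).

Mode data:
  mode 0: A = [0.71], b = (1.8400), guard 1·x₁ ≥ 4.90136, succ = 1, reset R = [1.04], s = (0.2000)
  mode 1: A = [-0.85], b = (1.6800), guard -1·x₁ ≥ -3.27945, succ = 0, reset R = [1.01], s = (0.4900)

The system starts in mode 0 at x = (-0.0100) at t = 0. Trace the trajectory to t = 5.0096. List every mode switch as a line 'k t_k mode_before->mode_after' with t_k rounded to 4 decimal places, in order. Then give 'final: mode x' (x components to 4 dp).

Mode 0: guard c·x = 4.9014 hit at Δt = 1.5008 (t = 1.5008), x⁻ = (4.9014) → reset → x⁺ = (5.2974), jump to mode 1
Mode 1: guard c·x = -3.2795 hit at Δt = 1.1007 (t = 2.6015), x⁻ = (3.2795) → reset → x⁺ = (3.8022), jump to mode 0
Mode 0: guard c·x = 4.9014 hit at Δt = 0.2234 (t = 2.8249), x⁻ = (4.9014) → reset → x⁺ = (5.2974), jump to mode 1
Mode 1: guard c·x = -3.2795 hit at Δt = 1.1007 (t = 3.9256), x⁻ = (3.2795) → reset → x⁺ = (3.8022), jump to mode 0
Mode 0: guard c·x = 4.9014 hit at Δt = 0.2234 (t = 4.1490), x⁻ = (4.9014) → reset → x⁺ = (5.2974), jump to mode 1
Mode 1: flow for 0.8606 to horizon, guard not reached → x = (3.5745)

1 1.5008 0->1
2 2.6015 1->0
3 2.8249 0->1
4 3.9256 1->0
5 4.1490 0->1
final: 1 3.5745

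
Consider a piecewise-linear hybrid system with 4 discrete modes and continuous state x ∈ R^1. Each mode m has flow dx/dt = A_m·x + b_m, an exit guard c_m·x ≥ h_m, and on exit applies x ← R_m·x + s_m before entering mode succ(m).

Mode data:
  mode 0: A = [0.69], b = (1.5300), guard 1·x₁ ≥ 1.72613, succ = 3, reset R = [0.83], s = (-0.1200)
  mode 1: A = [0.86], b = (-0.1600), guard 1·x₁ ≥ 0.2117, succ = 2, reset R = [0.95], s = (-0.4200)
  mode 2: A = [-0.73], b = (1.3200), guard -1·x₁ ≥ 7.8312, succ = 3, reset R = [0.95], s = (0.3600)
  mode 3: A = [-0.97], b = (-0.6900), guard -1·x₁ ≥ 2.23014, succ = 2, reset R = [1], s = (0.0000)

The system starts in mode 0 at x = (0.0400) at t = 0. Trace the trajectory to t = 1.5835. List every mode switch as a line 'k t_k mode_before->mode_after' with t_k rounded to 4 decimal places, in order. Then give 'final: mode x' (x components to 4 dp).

Mode 0: guard c·x = 1.7261 hit at Δt = 0.8085 (t = 0.8085), x⁻ = (1.7261) → reset → x⁺ = (1.3127), jump to mode 3
Mode 3: flow for 0.7750 to horizon, guard not reached → x = (0.2431)

1 0.8085 0->3
final: 3 0.2431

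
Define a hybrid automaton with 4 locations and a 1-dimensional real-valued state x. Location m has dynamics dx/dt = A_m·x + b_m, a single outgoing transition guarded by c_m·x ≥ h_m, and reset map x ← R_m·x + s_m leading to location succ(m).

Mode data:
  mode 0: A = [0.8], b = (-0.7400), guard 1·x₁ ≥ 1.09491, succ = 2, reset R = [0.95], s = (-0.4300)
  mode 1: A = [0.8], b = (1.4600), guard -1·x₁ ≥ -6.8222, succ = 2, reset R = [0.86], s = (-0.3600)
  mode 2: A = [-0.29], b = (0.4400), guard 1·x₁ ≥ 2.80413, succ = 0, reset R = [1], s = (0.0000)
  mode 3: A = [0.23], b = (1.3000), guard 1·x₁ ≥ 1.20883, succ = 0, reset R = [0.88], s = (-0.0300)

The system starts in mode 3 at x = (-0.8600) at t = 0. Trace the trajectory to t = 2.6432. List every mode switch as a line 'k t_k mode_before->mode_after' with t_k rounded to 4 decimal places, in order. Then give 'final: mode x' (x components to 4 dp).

Mode 3: guard c·x = 1.2088 hit at Δt = 1.5603 (t = 1.5603), x⁻ = (1.2088) → reset → x⁺ = (1.0338), jump to mode 0
Mode 0: guard c·x = 1.0949 hit at Δt = 0.5575 (t = 2.1178), x⁻ = (1.0949) → reset → x⁺ = (0.6102), jump to mode 2
Mode 2: flow for 0.5254 to horizon, guard not reached → x = (0.7383)

1 1.5603 3->0
2 2.1178 0->2
final: 2 0.7383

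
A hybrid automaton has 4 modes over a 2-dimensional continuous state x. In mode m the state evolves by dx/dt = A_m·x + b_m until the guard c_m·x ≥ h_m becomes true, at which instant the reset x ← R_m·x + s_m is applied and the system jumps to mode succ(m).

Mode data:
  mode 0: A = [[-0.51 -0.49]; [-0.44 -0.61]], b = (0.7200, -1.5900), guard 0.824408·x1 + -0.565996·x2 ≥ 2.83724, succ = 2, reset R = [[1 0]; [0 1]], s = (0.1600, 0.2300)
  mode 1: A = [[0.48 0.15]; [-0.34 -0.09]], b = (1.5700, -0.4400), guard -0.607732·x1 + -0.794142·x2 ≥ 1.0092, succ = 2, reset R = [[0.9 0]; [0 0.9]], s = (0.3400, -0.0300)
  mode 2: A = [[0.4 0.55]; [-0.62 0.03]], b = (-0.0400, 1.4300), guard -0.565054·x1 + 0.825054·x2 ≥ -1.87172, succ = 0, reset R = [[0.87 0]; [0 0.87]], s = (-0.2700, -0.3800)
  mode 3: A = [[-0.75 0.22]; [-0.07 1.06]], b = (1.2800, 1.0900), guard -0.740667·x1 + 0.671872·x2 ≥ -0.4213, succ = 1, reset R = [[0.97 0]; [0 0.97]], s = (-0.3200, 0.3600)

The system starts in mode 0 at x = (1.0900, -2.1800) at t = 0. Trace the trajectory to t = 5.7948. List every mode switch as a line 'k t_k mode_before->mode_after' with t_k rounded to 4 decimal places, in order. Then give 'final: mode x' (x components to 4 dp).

Mode 0: guard c·x = 2.8372 hit at Δt = 0.5055 (t = 0.5055), x⁻ = (1.6824, -2.5623) → reset → x⁺ = (1.8424, -2.3323), jump to mode 2
Mode 2: guard c·x = -1.8717 hit at Δt = 1.4535 (t = 1.9590), x⁻ = (0.9695, -1.6046) → reset → x⁺ = (0.5735, -1.7760), jump to mode 0
Mode 0: guard c·x = 2.8372 hit at Δt = 0.9562 (t = 2.9151), x⁻ = (1.7054, -2.5289) → reset → x⁺ = (1.8654, -2.2989), jump to mode 2
Mode 2: guard c·x = -1.8717 hit at Δt = 1.4965 (t = 4.4116), x⁻ = (1.0098, -1.5770) → reset → x⁺ = (0.6085, -1.7520), jump to mode 0
Mode 0: guard c·x = 2.8372 hit at Δt = 0.9483 (t = 5.3599), x⁻ = (1.7137, -2.5167) → reset → x⁺ = (1.8737, -2.2867), jump to mode 2
Mode 2: flow for 0.4349 to horizon, guard not reached → x = (1.6271, -2.1662)

1 0.5055 0->2
2 1.9590 2->0
3 2.9151 0->2
4 4.4116 2->0
5 5.3599 0->2
final: 2 1.6271 -2.1662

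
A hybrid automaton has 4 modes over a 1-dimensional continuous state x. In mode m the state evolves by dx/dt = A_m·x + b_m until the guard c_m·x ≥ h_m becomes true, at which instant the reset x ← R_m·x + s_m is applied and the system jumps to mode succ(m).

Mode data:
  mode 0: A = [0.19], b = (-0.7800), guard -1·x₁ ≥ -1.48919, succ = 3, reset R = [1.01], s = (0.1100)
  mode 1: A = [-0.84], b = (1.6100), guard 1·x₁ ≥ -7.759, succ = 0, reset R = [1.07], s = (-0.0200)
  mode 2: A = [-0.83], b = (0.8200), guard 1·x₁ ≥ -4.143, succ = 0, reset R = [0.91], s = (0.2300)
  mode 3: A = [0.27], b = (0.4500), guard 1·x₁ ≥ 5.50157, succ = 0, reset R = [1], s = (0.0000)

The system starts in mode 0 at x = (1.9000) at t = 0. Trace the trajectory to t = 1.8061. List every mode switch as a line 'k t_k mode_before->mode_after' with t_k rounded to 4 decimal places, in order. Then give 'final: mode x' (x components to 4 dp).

1 0.8991 0->3
final: 3 2.5244

Mode 0: guard c·x = -1.4892 hit at Δt = 0.8991 (t = 0.8991), x⁻ = (1.4892) → reset → x⁺ = (1.6141), jump to mode 3
Mode 3: flow for 0.9070 to horizon, guard not reached → x = (2.5244)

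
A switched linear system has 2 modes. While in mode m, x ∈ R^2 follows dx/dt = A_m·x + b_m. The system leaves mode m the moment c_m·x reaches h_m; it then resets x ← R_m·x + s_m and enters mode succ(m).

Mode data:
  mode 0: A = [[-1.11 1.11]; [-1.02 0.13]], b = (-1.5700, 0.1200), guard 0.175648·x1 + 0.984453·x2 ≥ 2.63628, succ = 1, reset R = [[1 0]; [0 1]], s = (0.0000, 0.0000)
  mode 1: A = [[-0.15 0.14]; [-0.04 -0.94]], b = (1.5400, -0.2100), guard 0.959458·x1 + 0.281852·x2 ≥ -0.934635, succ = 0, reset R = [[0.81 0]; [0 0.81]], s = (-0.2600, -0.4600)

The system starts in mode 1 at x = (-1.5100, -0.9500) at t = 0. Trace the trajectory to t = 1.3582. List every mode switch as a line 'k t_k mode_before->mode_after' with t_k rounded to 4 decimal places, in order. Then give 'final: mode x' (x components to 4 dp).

Mode 1: guard c·x = -0.9346 hit at Δt = 0.4599 (t = 0.4599), x⁻ = (-0.7749, -0.6783) → reset → x⁺ = (-0.8876, -1.0095), jump to mode 0
Mode 0: flow for 0.8983 to horizon, guard not reached → x = (-1.4275, 0.2454)

1 0.4599 1->0
final: 0 -1.4275 0.2454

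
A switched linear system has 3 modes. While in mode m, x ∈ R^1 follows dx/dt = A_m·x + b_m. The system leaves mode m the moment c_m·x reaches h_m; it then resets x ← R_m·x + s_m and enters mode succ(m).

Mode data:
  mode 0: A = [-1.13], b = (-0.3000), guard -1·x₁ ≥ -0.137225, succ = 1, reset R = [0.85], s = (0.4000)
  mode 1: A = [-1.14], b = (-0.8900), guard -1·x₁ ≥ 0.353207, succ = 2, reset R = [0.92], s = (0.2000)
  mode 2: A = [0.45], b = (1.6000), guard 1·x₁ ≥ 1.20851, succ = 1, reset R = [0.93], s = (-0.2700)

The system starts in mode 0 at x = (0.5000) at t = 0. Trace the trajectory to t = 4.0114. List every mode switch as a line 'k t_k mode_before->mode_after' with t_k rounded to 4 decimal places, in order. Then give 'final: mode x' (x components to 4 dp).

1 0.5684 0->1
2 1.5422 1->2
3 2.2719 2->1
4 3.4484 1->2
final: 2 0.8642

Mode 0: guard c·x = -0.1372 hit at Δt = 0.5684 (t = 0.5684), x⁻ = (0.1372) → reset → x⁺ = (0.5166), jump to mode 1
Mode 1: guard c·x = 0.3532 hit at Δt = 0.9738 (t = 1.5422), x⁻ = (-0.3532) → reset → x⁺ = (-0.1250), jump to mode 2
Mode 2: guard c·x = 1.2085 hit at Δt = 0.7297 (t = 2.2719), x⁻ = (1.2085) → reset → x⁺ = (0.8539), jump to mode 1
Mode 1: guard c·x = 0.3532 hit at Δt = 1.1765 (t = 3.4484), x⁻ = (-0.3532) → reset → x⁺ = (-0.1250), jump to mode 2
Mode 2: flow for 0.5630 to horizon, guard not reached → x = (0.8642)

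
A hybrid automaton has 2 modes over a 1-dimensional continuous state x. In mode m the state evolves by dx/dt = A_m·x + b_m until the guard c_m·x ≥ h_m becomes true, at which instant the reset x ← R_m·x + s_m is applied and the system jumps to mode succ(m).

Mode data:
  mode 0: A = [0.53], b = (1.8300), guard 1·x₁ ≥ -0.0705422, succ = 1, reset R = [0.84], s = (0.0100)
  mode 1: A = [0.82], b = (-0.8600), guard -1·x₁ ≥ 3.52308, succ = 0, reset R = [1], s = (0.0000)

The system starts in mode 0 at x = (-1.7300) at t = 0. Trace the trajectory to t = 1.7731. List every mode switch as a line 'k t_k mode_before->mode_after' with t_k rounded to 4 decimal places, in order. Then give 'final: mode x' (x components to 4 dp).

Mode 0: guard c·x = -0.0705 hit at Δt = 1.2728 (t = 1.2728), x⁻ = (-0.0705) → reset → x⁺ = (-0.0493), jump to mode 1
Mode 1: flow for 0.5003 to horizon, guard not reached → x = (-0.6062)

1 1.2728 0->1
final: 1 -0.6062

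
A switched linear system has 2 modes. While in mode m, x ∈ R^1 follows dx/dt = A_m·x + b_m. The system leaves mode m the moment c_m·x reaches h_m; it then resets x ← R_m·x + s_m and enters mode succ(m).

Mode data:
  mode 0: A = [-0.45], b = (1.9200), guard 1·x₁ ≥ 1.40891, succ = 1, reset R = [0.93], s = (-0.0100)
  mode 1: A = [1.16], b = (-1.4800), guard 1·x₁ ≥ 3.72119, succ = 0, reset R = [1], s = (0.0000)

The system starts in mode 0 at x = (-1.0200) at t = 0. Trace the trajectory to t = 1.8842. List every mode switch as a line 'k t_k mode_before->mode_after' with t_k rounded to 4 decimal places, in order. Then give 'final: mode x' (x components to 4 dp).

Mode 0: guard c·x = 1.4089 hit at Δt = 1.3670 (t = 1.3670), x⁻ = (1.4089) → reset → x⁺ = (1.3003), jump to mode 1
Mode 1: flow for 0.5172 to horizon, guard not reached → x = (1.3204)

1 1.3670 0->1
final: 1 1.3204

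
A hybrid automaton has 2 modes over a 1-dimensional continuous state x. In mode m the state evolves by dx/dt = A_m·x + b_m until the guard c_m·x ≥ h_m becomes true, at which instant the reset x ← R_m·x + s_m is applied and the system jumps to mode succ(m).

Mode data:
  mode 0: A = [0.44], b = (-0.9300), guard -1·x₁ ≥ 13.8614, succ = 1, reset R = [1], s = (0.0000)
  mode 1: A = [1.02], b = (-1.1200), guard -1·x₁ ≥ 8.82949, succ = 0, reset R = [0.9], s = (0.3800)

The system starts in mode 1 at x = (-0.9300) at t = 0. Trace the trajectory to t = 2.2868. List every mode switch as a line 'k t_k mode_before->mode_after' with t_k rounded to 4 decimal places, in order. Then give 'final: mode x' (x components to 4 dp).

Mode 1: guard c·x = 8.8295 hit at Δt = 1.5571 (t = 1.5571), x⁻ = (-8.8295) → reset → x⁺ = (-7.5665), jump to mode 0
Mode 0: flow for 0.7297 to horizon, guard not reached → x = (-11.2314)

1 1.5571 1->0
final: 0 -11.2314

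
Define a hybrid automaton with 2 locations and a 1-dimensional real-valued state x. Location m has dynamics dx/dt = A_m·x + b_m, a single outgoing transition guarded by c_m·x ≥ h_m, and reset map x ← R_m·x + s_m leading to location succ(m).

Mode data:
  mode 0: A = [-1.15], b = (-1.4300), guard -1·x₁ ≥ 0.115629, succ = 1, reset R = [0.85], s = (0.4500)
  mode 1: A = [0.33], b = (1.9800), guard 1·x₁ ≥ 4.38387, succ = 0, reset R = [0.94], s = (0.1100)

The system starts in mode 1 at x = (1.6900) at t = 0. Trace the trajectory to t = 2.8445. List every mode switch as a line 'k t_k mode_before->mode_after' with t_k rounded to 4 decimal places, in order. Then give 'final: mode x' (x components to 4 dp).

1 0.9101 1->0
2 2.2838 0->1
final: 1 1.6427

Mode 1: guard c·x = 4.3839 hit at Δt = 0.9101 (t = 0.9101), x⁻ = (4.3839) → reset → x⁺ = (4.2308), jump to mode 0
Mode 0: guard c·x = 0.1156 hit at Δt = 1.3737 (t = 2.2838), x⁻ = (-0.1156) → reset → x⁺ = (0.3517), jump to mode 1
Mode 1: flow for 0.5607 to horizon, guard not reached → x = (1.6427)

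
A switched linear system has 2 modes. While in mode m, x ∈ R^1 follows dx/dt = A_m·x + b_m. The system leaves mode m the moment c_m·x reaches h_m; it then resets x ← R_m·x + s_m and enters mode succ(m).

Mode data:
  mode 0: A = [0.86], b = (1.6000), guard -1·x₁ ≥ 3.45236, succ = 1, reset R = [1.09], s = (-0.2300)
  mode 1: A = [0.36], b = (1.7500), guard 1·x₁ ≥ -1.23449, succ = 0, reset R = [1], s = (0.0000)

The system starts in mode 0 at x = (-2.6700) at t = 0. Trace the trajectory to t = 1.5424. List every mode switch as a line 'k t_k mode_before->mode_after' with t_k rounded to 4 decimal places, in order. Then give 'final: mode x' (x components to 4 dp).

1 0.7863 0->1
final: 1 -3.7215

Mode 0: guard c·x = 3.4524 hit at Δt = 0.7863 (t = 0.7863), x⁻ = (-3.4524) → reset → x⁺ = (-3.9931), jump to mode 1
Mode 1: flow for 0.7561 to horizon, guard not reached → x = (-3.7215)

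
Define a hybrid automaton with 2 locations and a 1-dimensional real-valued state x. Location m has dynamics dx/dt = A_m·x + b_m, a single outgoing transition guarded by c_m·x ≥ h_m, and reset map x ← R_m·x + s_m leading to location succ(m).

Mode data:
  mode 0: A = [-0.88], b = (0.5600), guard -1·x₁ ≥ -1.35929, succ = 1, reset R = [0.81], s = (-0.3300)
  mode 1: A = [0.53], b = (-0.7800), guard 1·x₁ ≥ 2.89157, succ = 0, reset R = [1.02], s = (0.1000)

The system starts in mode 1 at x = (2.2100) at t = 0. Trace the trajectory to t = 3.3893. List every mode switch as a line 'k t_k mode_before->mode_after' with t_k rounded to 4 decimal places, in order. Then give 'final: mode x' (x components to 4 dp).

Mode 1: guard c·x = 2.8916 hit at Δt = 1.2339 (t = 1.2339), x⁻ = (2.8916) → reset → x⁺ = (3.0494), jump to mode 0
Mode 0: guard c·x = -1.3593 hit at Δt = 1.3697 (t = 2.6036), x⁻ = (1.3593) → reset → x⁺ = (0.7710), jump to mode 1
Mode 1: flow for 0.7857 to horizon, guard not reached → x = (0.4091)

1 1.2339 1->0
2 2.6036 0->1
final: 1 0.4091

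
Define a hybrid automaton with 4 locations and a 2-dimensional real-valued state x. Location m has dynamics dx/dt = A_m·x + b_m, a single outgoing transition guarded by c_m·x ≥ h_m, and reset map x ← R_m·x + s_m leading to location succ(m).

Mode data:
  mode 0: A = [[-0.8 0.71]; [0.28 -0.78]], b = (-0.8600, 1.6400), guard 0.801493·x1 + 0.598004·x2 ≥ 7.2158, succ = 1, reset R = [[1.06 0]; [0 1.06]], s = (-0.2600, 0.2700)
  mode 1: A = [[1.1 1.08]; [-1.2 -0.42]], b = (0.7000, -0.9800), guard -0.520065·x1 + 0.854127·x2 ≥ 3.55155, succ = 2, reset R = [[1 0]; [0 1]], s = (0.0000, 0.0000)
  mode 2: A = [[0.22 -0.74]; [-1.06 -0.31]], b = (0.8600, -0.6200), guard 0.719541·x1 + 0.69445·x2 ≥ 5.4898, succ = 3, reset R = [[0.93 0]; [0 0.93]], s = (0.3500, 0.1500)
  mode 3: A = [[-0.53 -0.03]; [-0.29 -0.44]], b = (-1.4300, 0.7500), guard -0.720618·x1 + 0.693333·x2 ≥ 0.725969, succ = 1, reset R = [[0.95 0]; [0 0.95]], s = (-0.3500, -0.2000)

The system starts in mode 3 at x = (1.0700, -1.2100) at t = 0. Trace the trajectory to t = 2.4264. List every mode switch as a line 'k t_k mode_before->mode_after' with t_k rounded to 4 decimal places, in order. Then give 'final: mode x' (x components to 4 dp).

1 1.3757 3->1
final: 1 -1.8967 0.7245

Mode 3: guard c·x = 0.7260 hit at Δt = 1.3757 (t = 1.3757), x⁻ = (-0.8676, 0.1454) → reset → x⁺ = (-1.1742, -0.0619), jump to mode 1
Mode 1: flow for 1.0507 to horizon, guard not reached → x = (-1.8967, 0.7245)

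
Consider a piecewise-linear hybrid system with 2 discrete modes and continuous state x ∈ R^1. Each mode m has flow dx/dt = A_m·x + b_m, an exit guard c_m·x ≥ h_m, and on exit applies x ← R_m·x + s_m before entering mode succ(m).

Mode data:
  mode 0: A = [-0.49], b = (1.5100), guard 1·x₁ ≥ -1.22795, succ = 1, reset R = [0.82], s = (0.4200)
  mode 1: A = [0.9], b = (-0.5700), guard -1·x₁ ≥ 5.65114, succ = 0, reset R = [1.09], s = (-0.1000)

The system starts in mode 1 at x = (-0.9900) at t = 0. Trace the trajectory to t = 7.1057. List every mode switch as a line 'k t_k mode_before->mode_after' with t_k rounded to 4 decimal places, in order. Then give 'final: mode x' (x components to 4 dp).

Mode 1: guard c·x = 5.6511 hit at Δt = 1.5040 (t = 1.5040), x⁻ = (-5.6511) → reset → x⁺ = (-6.2597), jump to mode 0
Mode 0: guard c·x = -1.2280 hit at Δt = 1.5788 (t = 3.0828), x⁻ = (-1.2280) → reset → x⁺ = (-0.5869), jump to mode 1
Mode 1: guard c·x = 5.6511 hit at Δt = 1.8211 (t = 4.9039), x⁻ = (-5.6511) → reset → x⁺ = (-6.2597), jump to mode 0
Mode 0: guard c·x = -1.2280 hit at Δt = 1.5788 (t = 6.4827), x⁻ = (-1.2280) → reset → x⁺ = (-0.5869), jump to mode 1
Mode 1: flow for 0.6230 to horizon, guard not reached → x = (-1.5043)

1 1.5040 1->0
2 3.0828 0->1
3 4.9039 1->0
4 6.4827 0->1
final: 1 -1.5043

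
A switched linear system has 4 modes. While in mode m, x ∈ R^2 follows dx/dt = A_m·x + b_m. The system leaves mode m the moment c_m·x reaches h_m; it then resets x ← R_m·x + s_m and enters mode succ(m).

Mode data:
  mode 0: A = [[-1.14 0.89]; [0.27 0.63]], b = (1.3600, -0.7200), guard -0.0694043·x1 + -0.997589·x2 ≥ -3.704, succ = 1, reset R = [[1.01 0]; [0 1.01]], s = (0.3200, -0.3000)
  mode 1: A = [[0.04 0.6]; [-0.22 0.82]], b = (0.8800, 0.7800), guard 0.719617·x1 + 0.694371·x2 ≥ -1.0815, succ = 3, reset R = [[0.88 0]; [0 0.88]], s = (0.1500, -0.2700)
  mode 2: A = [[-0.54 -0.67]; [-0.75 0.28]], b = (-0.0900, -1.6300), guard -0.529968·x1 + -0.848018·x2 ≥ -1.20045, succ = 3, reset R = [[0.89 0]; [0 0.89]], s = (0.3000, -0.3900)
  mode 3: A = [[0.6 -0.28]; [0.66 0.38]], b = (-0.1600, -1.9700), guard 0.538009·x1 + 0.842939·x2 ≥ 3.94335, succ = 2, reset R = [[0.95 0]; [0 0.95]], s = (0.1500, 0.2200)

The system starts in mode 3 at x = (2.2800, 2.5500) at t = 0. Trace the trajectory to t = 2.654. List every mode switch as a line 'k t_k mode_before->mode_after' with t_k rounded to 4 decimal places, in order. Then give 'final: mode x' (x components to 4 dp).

Mode 3: guard c·x = 3.9434 hit at Δt = 0.6485 (t = 0.6485), x⁻ = (2.6297, 2.9997) → reset → x⁺ = (2.6482, 3.0697), jump to mode 2
Mode 2: guard c·x = -1.2005 hit at Δt = 0.9423 (t = 1.5908), x⁻ = (0.5856, 1.0496) → reset → x⁺ = (0.8212, 0.5442), jump to mode 3
Mode 3: flow for 1.0632 to horizon, guard not reached → x = (1.3501, -0.8970)

1 0.6485 3->2
2 1.5908 2->3
final: 3 1.3501 -0.8970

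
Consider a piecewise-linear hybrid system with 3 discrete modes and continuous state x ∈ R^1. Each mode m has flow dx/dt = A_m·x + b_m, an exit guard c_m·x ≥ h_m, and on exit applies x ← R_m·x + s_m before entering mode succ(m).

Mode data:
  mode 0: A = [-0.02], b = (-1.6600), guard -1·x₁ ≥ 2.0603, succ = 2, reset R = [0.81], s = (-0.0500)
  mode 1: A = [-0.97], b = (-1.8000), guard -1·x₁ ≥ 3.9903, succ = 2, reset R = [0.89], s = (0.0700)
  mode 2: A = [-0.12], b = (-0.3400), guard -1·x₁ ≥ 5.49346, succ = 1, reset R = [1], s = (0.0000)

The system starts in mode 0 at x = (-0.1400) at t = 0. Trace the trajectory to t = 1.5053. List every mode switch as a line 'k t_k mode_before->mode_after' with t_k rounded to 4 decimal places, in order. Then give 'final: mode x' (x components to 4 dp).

Mode 0: guard c·x = 2.0603 hit at Δt = 1.1724 (t = 1.1724), x⁻ = (-2.0603) → reset → x⁺ = (-1.7188), jump to mode 2
Mode 2: flow for 0.3329 to horizon, guard not reached → x = (-1.7625)

1 1.1724 0->2
final: 2 -1.7625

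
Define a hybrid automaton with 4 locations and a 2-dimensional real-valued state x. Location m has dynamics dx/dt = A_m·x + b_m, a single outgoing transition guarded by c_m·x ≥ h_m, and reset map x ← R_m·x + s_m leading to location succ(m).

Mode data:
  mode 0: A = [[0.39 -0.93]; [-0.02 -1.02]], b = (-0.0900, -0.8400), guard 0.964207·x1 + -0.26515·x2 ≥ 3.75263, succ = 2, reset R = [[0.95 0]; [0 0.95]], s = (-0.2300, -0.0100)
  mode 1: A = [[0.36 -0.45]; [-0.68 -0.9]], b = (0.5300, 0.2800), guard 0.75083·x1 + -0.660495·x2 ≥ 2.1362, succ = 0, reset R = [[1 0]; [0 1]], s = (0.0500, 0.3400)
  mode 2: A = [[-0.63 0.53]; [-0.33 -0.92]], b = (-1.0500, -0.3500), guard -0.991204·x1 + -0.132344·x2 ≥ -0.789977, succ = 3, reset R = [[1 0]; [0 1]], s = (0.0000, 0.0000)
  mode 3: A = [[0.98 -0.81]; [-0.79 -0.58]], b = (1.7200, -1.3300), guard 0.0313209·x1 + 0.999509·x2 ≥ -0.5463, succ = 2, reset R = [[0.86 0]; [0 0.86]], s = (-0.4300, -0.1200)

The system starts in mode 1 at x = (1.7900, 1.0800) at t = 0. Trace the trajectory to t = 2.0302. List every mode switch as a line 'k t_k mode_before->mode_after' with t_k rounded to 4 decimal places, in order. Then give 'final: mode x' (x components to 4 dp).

1 0.7971 1->0
2 1.5890 0->2
final: 2 2.0172 -0.7124

Mode 1: guard c·x = 2.1362 hit at Δt = 0.7971 (t = 0.7971), x⁻ = (2.6886, -0.1779) → reset → x⁺ = (2.7386, 0.1621), jump to mode 0
Mode 0: guard c·x = 3.7526 hit at Δt = 0.7919 (t = 1.5890), x⁻ = (3.7766, -0.4196) → reset → x⁺ = (3.3577, -0.4086), jump to mode 2
Mode 2: flow for 0.4412 to horizon, guard not reached → x = (2.0172, -0.7124)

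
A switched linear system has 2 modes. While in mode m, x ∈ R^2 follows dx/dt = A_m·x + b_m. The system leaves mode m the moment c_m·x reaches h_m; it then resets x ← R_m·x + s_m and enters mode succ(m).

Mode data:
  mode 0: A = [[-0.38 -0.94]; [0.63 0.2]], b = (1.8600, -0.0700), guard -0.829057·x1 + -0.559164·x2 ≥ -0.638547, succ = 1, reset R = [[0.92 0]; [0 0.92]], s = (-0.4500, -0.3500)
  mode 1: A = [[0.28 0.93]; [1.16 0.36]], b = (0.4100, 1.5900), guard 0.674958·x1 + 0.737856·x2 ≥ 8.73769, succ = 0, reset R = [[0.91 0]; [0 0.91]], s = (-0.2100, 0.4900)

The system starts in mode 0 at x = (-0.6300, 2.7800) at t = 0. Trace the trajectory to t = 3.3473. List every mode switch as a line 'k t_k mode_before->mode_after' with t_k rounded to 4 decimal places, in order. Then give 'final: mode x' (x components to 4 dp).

Mode 0: guard c·x = -0.6385 hit at Δt = 1.0345 (t = 1.0345), x⁻ = (-1.0624, 2.7172) → reset → x⁺ = (-1.4274, 2.1498), jump to mode 1
Mode 1: guard c·x = 8.7377 hit at Δt = 1.3956 (t = 2.4301), x⁻ = (4.5610, 7.6698) → reset → x⁺ = (3.9405, 7.4695), jump to mode 0
Mode 0: flow for 0.9172 to horizon, guard not reached → x = (-2.1903, 9.4967)

1 1.0345 0->1
2 2.4301 1->0
final: 0 -2.1903 9.4967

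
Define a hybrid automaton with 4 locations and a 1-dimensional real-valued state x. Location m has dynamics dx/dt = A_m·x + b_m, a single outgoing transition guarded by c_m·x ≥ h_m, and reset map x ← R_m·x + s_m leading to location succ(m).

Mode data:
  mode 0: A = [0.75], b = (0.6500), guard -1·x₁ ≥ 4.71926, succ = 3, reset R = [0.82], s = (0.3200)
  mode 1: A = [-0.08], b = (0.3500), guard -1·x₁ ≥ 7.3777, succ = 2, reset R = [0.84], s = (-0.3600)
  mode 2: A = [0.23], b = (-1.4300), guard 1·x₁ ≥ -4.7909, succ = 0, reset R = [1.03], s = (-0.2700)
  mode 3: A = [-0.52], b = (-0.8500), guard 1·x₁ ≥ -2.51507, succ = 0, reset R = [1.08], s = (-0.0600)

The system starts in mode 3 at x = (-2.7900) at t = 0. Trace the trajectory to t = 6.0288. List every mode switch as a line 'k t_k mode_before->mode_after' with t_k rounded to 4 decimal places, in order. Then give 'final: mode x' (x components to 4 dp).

1 0.5226 3->0
2 1.4584 0->3
3 2.9529 3->0
4 3.8887 0->3
5 5.3831 3->0
final: 0 -3.9659

Mode 3: guard c·x = -2.5151 hit at Δt = 0.5226 (t = 0.5226), x⁻ = (-2.5151) → reset → x⁺ = (-2.7763), jump to mode 0
Mode 0: guard c·x = 4.7193 hit at Δt = 0.9358 (t = 1.4584), x⁻ = (-4.7193) → reset → x⁺ = (-3.5498), jump to mode 3
Mode 3: guard c·x = -2.5151 hit at Δt = 1.4945 (t = 2.9529), x⁻ = (-2.5151) → reset → x⁺ = (-2.7763), jump to mode 0
Mode 0: guard c·x = 4.7193 hit at Δt = 0.9358 (t = 3.8887), x⁻ = (-4.7193) → reset → x⁺ = (-3.5498), jump to mode 3
Mode 3: guard c·x = -2.5151 hit at Δt = 1.4945 (t = 5.3831), x⁻ = (-2.5151) → reset → x⁺ = (-2.7763), jump to mode 0
Mode 0: flow for 0.6457 to horizon, guard not reached → x = (-3.9659)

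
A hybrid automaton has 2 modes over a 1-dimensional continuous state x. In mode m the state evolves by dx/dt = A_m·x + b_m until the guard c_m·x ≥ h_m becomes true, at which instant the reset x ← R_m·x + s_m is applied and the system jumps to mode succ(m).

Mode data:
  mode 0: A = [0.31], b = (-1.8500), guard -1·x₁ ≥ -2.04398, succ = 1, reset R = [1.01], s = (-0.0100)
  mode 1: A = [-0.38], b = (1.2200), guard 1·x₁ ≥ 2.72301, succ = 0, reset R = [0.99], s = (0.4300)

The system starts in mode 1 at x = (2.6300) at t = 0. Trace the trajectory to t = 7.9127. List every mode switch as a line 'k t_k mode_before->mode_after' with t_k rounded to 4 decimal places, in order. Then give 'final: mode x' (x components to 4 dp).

Mode 1: guard c·x = 2.7230 hit at Δt = 0.4595 (t = 0.4595), x⁻ = (2.7230) → reset → x⁺ = (3.1258), jump to mode 0
Mode 0: guard c·x = -2.0440 hit at Δt = 1.0405 (t = 1.5000), x⁻ = (2.0440) → reset → x⁺ = (2.0544), jump to mode 1
Mode 1: guard c·x = 2.7230 hit at Δt = 2.2723 (t = 3.7723), x⁻ = (2.7230) → reset → x⁺ = (3.1258), jump to mode 0
Mode 0: guard c·x = -2.0440 hit at Δt = 1.0405 (t = 4.8129), x⁻ = (2.0440) → reset → x⁺ = (2.0544), jump to mode 1
Mode 1: guard c·x = 2.7230 hit at Δt = 2.2723 (t = 7.0852), x⁻ = (2.7230) → reset → x⁺ = (3.1258), jump to mode 0
Mode 0: flow for 0.8275 to horizon, guard not reached → x = (2.2947)

1 0.4595 1->0
2 1.5000 0->1
3 3.7723 1->0
4 4.8129 0->1
5 7.0852 1->0
final: 0 2.2947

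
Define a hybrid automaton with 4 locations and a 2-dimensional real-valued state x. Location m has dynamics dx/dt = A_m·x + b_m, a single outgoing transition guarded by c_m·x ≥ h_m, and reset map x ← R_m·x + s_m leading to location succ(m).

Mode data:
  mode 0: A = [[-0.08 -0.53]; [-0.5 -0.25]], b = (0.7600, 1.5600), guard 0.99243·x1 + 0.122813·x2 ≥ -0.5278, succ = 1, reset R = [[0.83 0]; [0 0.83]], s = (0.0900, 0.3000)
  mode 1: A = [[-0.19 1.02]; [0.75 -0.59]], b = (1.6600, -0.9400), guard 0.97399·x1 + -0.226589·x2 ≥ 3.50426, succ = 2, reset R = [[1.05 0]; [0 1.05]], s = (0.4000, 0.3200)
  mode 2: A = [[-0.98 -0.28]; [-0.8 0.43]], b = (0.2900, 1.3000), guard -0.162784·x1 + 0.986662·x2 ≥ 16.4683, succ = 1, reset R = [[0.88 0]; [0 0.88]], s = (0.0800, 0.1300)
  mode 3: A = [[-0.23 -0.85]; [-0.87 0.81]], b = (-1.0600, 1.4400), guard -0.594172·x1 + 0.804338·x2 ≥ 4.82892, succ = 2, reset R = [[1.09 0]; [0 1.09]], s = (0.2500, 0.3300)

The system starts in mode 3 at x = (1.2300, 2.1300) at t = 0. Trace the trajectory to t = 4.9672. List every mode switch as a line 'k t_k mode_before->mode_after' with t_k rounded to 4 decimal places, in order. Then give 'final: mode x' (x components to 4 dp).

Mode 3: guard c·x = 4.8289 hit at Δt = 0.6894 (t = 0.6894), x⁻ = (-1.4237, 4.9519) → reset → x⁺ = (-1.3018, 5.7276), jump to mode 2
Mode 2: guard c·x = 16.4683 hit at Δt = 1.4759 (t = 2.1653), x⁻ = (-2.6035, 16.2614) → reset → x⁺ = (-2.2111, 14.4400), jump to mode 1
Mode 1: guard c·x = 3.5043 hit at Δt = 0.6099 (t = 2.7752), x⁻ = (6.0482, 10.5328) → reset → x⁺ = (6.7506, 11.3794), jump to mode 2
Mode 2: guard c·x = 16.4683 hit at Δt = 1.1105 (t = 3.8857), x⁻ = (-0.1446, 16.6671) → reset → x⁺ = (-0.0472, 14.7970), jump to mode 1
Mode 1: guard c·x = 3.5043 hit at Δt = 0.4454 (t = 4.3311), x⁻ = (6.3958, 12.0268) → reset → x⁺ = (7.1155, 12.9481), jump to mode 2
Mode 2: flow for 0.6361 to horizon, guard not reached → x = (2.0959, 15.3411)

1 0.6894 3->2
2 2.1653 2->1
3 2.7752 1->2
4 3.8857 2->1
5 4.3311 1->2
final: 2 2.0959 15.3411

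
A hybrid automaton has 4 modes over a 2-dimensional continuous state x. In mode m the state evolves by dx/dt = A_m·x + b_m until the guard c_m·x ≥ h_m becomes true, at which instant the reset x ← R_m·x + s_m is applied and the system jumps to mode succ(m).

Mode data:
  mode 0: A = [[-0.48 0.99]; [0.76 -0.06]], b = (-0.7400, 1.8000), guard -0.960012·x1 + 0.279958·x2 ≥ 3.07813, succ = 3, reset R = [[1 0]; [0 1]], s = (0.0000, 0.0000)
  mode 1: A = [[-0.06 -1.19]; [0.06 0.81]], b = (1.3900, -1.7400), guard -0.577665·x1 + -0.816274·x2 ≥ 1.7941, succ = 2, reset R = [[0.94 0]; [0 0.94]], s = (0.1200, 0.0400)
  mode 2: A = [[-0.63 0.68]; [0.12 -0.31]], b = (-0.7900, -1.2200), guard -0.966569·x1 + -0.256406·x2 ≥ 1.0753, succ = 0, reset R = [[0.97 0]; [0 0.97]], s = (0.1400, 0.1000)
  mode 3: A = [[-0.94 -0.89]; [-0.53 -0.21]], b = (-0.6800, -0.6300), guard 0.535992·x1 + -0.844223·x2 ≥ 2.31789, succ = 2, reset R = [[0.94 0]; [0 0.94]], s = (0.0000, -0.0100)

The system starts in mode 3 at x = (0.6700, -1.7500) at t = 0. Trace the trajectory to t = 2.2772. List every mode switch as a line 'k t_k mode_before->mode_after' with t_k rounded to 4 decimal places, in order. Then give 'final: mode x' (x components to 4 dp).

Mode 3: guard c·x = 2.3179 hit at Δt = 0.6766 (t = 0.6766), x⁻ = (0.8980, -2.1755) → reset → x⁺ = (0.8441, -2.0550), jump to mode 2
Mode 2: guard c·x = 1.0753 hit at Δt = 0.5611 (t = 1.2377), x⁻ = (-0.4898, -2.3473) → reset → x⁺ = (-0.3351, -2.1769), jump to mode 0
Mode 0: flow for 1.0395 to horizon, guard not reached → x = (-2.0842, -1.2766)

1 0.6766 3->2
2 1.2377 2->0
final: 0 -2.0842 -1.2766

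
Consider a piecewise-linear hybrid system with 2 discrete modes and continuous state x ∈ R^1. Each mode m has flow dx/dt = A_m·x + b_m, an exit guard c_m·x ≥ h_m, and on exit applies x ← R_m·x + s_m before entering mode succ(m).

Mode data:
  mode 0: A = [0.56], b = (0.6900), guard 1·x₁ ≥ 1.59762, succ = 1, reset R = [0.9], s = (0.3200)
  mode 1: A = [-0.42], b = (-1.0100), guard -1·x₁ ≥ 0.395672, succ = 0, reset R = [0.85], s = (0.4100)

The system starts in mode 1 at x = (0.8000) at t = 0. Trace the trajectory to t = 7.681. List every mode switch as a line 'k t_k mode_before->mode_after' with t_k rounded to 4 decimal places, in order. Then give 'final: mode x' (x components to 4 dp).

1 1.1118 1->0
2 2.4928 0->1
3 4.2272 1->0
4 5.6082 0->1
5 7.3427 1->0
final: 0 0.3461

Mode 1: guard c·x = 0.3957 hit at Δt = 1.1118 (t = 1.1118), x⁻ = (-0.3957) → reset → x⁺ = (0.0737), jump to mode 0
Mode 0: guard c·x = 1.5976 hit at Δt = 1.3810 (t = 2.4928), x⁻ = (1.5976) → reset → x⁺ = (1.7579), jump to mode 1
Mode 1: guard c·x = 0.3957 hit at Δt = 1.7344 (t = 4.2272), x⁻ = (-0.3957) → reset → x⁺ = (0.0737), jump to mode 0
Mode 0: guard c·x = 1.5976 hit at Δt = 1.3810 (t = 5.6082), x⁻ = (1.5976) → reset → x⁺ = (1.7579), jump to mode 1
Mode 1: guard c·x = 0.3957 hit at Δt = 1.7344 (t = 7.3427), x⁻ = (-0.3957) → reset → x⁺ = (0.0737), jump to mode 0
Mode 0: flow for 0.3383 to horizon, guard not reached → x = (0.3461)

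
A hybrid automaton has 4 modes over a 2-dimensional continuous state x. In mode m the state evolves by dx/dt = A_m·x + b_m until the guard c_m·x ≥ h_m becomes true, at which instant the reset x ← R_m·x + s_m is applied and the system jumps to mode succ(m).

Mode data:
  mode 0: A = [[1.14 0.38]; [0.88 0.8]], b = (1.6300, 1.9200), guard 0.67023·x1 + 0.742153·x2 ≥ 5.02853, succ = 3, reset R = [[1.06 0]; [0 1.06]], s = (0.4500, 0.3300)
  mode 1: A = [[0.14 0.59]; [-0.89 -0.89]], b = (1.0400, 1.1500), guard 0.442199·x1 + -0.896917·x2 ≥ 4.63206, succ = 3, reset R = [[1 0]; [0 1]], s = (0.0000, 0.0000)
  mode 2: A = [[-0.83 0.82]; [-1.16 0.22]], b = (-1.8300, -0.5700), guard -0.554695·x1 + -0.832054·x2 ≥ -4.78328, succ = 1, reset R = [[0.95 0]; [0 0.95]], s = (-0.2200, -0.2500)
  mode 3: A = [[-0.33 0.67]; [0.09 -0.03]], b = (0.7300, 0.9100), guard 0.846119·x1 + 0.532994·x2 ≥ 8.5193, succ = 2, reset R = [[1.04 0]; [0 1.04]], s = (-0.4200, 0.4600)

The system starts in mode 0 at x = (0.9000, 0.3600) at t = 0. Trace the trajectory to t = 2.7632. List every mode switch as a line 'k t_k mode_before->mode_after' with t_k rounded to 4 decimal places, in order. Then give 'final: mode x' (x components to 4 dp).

1 0.6050 0->3
2 1.7315 3->2
3 2.2915 2->1
final: 1 5.4637 0.1688

Mode 0: guard c·x = 5.0285 hit at Δt = 0.6050 (t = 0.6050), x⁻ = (3.7038, 3.4307) → reset → x⁺ = (4.3760, 3.9666), jump to mode 3
Mode 3: guard c·x = 8.5193 hit at Δt = 1.1265 (t = 1.7315), x⁻ = (6.6720, 5.3922) → reset → x⁺ = (6.5188, 6.0679), jump to mode 2
Mode 2: guard c·x = -4.7833 hit at Δt = 0.5600 (t = 2.2915), x⁻ = (4.7884, 2.5565) → reset → x⁺ = (4.3290, 2.1787), jump to mode 1
Mode 1: flow for 0.4717 to horizon, guard not reached → x = (5.4637, 0.1688)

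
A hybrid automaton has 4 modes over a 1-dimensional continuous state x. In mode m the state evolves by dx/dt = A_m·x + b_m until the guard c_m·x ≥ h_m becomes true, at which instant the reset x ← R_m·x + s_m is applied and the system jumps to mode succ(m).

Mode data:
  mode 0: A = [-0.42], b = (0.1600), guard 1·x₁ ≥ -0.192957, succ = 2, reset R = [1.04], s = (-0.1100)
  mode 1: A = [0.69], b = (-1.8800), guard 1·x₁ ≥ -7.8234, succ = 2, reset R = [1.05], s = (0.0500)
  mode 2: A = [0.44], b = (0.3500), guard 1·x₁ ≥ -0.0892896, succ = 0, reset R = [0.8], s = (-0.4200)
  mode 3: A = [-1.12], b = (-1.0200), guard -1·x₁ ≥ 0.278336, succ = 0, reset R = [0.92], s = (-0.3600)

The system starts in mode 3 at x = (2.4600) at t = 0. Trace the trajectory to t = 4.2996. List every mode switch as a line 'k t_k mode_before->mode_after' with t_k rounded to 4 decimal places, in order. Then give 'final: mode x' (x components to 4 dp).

1 1.4941 3->0
2 2.8091 0->2
3 3.6640 2->0
final: 0 -0.2870

Mode 3: guard c·x = 0.2783 hit at Δt = 1.4941 (t = 1.4941), x⁻ = (-0.2783) → reset → x⁺ = (-0.6161), jump to mode 0
Mode 0: guard c·x = -0.1930 hit at Δt = 1.3150 (t = 2.8091), x⁻ = (-0.1930) → reset → x⁺ = (-0.3107), jump to mode 2
Mode 2: guard c·x = -0.0893 hit at Δt = 0.8549 (t = 3.6640), x⁻ = (-0.0893) → reset → x⁺ = (-0.4914), jump to mode 0
Mode 0: flow for 0.6356 to horizon, guard not reached → x = (-0.2870)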